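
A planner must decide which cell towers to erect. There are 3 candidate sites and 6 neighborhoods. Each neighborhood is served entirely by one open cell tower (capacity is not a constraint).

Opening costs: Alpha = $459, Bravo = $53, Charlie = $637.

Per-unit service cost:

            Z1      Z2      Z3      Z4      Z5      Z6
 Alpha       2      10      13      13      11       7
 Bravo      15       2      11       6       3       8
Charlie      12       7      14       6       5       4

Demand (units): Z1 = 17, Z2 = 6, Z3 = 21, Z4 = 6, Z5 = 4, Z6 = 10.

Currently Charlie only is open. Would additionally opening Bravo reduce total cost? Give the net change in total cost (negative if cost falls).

Yes — net change −48 (cost falls by 48).

Current service cost with {Charlie}: 636.
Adding Bravo: each neighborhood re-picks its cheapest; new service cost 535, saving 101.
Extra fixed cost: 53. Net change = 53 − 101 = -48.
(Totals: 1273 → 1225.)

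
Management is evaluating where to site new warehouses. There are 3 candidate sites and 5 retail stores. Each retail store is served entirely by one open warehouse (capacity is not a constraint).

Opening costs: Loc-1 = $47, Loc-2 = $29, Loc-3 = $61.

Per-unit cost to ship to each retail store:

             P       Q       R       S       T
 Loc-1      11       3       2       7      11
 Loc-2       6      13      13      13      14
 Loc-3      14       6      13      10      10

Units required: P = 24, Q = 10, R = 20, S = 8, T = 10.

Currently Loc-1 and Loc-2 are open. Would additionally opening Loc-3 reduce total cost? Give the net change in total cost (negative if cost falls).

Current service cost with {Loc-1, Loc-2}: 380.
Adding Loc-3: each retail store re-picks its cheapest; new service cost 370, saving 10.
Extra fixed cost: 61. Net change = 61 − 10 = 51.
(Totals: 456 → 507.)

No — net change +51 (cost rises by 51).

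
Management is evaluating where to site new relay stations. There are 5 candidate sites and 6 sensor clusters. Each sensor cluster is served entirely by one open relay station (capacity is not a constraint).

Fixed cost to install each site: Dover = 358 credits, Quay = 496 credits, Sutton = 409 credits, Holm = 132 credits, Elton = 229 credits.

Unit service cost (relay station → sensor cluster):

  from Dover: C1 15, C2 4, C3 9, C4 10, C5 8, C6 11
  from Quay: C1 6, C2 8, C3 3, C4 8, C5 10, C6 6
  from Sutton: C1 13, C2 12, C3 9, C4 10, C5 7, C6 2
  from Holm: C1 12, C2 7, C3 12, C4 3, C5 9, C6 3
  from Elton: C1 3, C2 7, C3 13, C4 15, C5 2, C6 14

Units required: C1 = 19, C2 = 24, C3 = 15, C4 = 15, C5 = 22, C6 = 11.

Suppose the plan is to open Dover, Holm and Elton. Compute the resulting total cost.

Total cost: 1129

Each sensor cluster is assigned to its cheapest site among the open ones.
{Dover, Holm, Elton}: C1→Elton 3·19=57, C2→Dover 4·24=96, C3→Dover 9·15=135, C4→Holm 3·15=45, C5→Elton 2·22=44, C6→Holm 3·11=33. Service 410; fixed 719; total 1129.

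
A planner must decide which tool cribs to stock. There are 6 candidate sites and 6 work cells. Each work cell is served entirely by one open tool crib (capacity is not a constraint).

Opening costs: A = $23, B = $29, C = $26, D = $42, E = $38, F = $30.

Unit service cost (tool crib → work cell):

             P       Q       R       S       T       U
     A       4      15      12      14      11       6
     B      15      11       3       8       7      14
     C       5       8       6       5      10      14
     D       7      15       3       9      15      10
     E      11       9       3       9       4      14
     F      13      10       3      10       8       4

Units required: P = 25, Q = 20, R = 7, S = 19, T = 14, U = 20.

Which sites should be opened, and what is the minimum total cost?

For any fixed open set, each work cell goes to its cheapest open site; total = fixed + service.
{A, C, E, F}: P→A 4·25=100, Q→C 8·20=160, R→E 3·7=21, S→C 5·19=95, T→E 4·14=56, U→F 4·20=80. Service 512; fixed 117; total 629.
{C, E, F}: P→C 5·25=125, Q→C 8·20=160, R→E 3·7=21, S→C 5·19=95, T→E 4·14=56, U→F 4·20=80. Service 537; fixed 94; total 631.
{A, C, E}: service 552 + fixed 87 = 639
{A, B, C, D, E, F}: service 512 + fixed 188 = 700
No other subset beats 629.

Open A, C, E and F; minimum total cost 629.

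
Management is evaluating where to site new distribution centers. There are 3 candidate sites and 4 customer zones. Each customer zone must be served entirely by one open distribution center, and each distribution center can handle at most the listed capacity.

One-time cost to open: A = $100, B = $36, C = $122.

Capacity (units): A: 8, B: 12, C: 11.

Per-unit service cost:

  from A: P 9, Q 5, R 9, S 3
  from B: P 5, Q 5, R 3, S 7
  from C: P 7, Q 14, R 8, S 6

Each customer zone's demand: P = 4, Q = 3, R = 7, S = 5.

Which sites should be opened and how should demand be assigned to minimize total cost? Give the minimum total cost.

Minimum total cost: 207

Open {A, B}: P→B 5·4=20, Q→A 5·3=15, R→B 3·7=21, S→A 3·5=15.
Loads: A carries 8/8, B carries 11/12. Service 71; fixed 136; total 207.
Next best feasible plan costs 243.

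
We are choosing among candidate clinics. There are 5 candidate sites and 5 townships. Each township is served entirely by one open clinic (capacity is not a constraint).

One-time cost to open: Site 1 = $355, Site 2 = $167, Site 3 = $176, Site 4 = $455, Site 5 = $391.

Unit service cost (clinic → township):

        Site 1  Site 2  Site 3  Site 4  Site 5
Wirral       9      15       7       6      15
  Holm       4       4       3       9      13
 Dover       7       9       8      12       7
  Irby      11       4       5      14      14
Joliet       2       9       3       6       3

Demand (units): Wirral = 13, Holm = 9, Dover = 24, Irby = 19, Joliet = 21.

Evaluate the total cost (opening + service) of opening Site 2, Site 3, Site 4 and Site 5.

Total cost: 1601

Each township is assigned to its cheapest site among the open ones.
{Site 2, Site 3, Site 4, Site 5}: Wirral→Site 4 6·13=78, Holm→Site 3 3·9=27, Dover→Site 5 7·24=168, Irby→Site 2 4·19=76, Joliet→Site 3 3·21=63. Service 412; fixed 1189; total 1601.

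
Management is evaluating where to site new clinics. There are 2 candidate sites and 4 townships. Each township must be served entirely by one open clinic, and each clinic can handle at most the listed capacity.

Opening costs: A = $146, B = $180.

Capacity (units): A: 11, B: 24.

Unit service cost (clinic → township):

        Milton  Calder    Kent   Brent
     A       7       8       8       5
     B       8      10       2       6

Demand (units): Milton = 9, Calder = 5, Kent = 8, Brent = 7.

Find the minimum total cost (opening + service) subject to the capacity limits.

Open {A, B}: Milton→B 8·9=72, Calder→A 8·5=40, Kent→B 2·8=16, Brent→B 6·7=42.
Loads: A carries 5/11, B carries 24/24. Service 170; fixed 326; total 496.
Next best feasible plan costs 497.

Minimum total cost: 496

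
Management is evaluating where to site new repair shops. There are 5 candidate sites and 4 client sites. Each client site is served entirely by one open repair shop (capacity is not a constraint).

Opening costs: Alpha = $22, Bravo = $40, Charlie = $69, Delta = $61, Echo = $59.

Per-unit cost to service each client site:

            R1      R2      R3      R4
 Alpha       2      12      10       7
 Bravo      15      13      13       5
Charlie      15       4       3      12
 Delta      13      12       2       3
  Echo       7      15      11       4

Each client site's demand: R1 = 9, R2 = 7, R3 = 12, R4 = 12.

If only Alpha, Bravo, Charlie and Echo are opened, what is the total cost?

Each client site is assigned to its cheapest site among the open ones.
{Alpha, Bravo, Charlie, Echo}: R1→Alpha 2·9=18, R2→Charlie 4·7=28, R3→Charlie 3·12=36, R4→Echo 4·12=48. Service 130; fixed 190; total 320.

Total cost: 320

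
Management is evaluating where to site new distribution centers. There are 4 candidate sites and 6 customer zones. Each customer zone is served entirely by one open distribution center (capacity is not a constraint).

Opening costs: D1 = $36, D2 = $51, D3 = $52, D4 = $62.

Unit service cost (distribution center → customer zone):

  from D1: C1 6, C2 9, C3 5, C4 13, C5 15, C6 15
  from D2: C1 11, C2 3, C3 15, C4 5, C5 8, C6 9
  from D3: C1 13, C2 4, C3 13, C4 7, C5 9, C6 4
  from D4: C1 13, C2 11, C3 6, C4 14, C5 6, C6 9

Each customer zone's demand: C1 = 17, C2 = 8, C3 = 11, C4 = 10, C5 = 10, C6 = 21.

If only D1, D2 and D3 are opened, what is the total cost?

Total cost: 534

Each customer zone is assigned to its cheapest site among the open ones.
{D1, D2, D3}: C1→D1 6·17=102, C2→D2 3·8=24, C3→D1 5·11=55, C4→D2 5·10=50, C5→D2 8·10=80, C6→D3 4·21=84. Service 395; fixed 139; total 534.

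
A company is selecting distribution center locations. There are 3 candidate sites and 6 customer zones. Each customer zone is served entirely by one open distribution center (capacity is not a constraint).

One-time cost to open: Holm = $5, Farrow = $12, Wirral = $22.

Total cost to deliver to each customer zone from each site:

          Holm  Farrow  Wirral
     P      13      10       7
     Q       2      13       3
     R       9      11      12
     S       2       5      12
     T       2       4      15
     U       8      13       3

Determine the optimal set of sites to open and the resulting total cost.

For any fixed open set, each customer zone goes to its cheapest open site; total = fixed + service.
{Holm}: P→Holm 13, Q→Holm 2, R→Holm 9, S→Holm 2, T→Holm 2, U→Holm 8. Service 36; fixed 5; total 41.
{Holm, Farrow}: service 33 + fixed 17 = 50
{Holm, Wirral}: P→Wirral 7, Q→Holm 2, R→Holm 9, S→Holm 2, T→Holm 2, U→Wirral 3. Service 25; fixed 27; total 52.
{Holm, Farrow, Wirral}: service 25 + fixed 39 = 64
No other subset beats 41.

Open Holm only; minimum total cost 41.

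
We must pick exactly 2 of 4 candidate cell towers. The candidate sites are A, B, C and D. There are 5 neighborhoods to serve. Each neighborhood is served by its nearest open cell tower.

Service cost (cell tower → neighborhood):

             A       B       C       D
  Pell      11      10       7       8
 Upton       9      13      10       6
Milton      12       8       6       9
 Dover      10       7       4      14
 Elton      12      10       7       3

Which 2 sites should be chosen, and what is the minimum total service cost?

Choose C and D; total service cost 26.

With exactly 2 open, each neighborhood uses its cheapest among the chosen.
{C, D}: Pell→C 7, Upton→D 6, Milton→C 6, Dover→C 4, Elton→D 3. Service cost 26.
{B, D}: service cost 32
{A, C}: service cost 33
Among all 6 size-2 choices, {C, D} is lowest.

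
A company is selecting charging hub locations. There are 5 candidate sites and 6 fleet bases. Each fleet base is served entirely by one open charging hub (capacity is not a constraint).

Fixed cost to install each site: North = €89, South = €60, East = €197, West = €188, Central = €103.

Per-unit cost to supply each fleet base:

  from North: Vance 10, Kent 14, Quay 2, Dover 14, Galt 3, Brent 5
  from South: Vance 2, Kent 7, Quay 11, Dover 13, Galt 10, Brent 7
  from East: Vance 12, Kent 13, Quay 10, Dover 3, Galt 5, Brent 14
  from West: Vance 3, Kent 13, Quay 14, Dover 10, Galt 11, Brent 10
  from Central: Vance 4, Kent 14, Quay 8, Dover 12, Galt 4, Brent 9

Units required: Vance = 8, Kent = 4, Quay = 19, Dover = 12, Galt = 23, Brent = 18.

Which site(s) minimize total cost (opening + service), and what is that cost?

Open North and South; minimum total cost 546.

For any fixed open set, each fleet base goes to its cheapest open site; total = fixed + service.
{North, South}: Vance→South 2·8=16, Kent→South 7·4=28, Quay→North 2·19=38, Dover→South 13·12=156, Galt→North 3·23=69, Brent→North 5·18=90. Service 397; fixed 149; total 546.
{North}: service 501 + fixed 89 = 590
{North, Central}: service 429 + fixed 192 = 621
{North, South, East, West, Central}: service 277 + fixed 637 = 914
No other subset beats 546.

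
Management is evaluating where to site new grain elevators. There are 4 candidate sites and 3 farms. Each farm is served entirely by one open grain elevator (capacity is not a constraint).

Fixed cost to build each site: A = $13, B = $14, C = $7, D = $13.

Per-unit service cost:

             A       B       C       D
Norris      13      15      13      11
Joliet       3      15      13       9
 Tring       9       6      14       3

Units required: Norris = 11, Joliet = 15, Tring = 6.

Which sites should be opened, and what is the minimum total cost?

Open A and D; minimum total cost 210.

For any fixed open set, each farm goes to its cheapest open site; total = fixed + service.
{A, D}: Norris→D 11·11=121, Joliet→A 3·15=45, Tring→D 3·6=18. Service 184; fixed 26; total 210.
{A, C, D}: service 184 + fixed 33 = 217
{A, B, D}: Norris→D 11·11=121, Joliet→A 3·15=45, Tring→D 3·6=18. Service 184; fixed 40; total 224.
{A, B, C, D}: Norris→D 11·11=121, Joliet→A 3·15=45, Tring→D 3·6=18. Service 184; fixed 47; total 231.
(All 15 nonempty subsets were checked; A and D is lowest.)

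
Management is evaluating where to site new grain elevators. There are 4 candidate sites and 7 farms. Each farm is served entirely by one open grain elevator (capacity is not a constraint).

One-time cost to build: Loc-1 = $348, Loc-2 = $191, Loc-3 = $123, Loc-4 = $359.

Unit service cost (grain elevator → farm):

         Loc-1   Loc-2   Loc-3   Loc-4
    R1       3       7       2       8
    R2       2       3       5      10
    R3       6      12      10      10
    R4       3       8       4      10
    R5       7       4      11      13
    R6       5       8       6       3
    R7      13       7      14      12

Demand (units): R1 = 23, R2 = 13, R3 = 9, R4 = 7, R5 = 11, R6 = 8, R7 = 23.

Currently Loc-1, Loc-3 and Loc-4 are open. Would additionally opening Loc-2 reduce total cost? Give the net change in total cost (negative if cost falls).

No — net change +43 (cost rises by 43).

Current service cost with {Loc-1, Loc-3, Loc-4}: 524.
Adding Loc-2: each farm re-picks its cheapest; new service cost 376, saving 148.
Extra fixed cost: 191. Net change = 191 − 148 = 43.
(Totals: 1354 → 1397.)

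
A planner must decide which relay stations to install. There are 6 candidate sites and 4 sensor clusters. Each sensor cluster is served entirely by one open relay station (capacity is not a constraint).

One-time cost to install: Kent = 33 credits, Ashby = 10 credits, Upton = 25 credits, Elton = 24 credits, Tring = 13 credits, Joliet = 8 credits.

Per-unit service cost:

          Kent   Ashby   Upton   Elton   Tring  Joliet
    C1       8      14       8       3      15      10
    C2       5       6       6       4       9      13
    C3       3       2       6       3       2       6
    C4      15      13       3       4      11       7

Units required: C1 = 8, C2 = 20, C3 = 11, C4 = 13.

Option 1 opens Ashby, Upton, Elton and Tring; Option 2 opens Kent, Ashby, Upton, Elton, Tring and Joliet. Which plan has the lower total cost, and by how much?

Option 1 is cheaper by 41.

Option 1: {Ashby, Upton, Elton, Tring}: C1→Elton 3·8=24, C2→Elton 4·20=80, C3→Ashby 2·11=22, C4→Upton 3·13=39. Service 165; fixed 72; total 237.
Option 2: {Kent, Ashby, Upton, Elton, Tring, Joliet}: C1→Elton 3·8=24, C2→Elton 4·20=80, C3→Ashby 2·11=22, C4→Upton 3·13=39. Service 165; fixed 113; total 278.
Difference: |237 − 278| = 41.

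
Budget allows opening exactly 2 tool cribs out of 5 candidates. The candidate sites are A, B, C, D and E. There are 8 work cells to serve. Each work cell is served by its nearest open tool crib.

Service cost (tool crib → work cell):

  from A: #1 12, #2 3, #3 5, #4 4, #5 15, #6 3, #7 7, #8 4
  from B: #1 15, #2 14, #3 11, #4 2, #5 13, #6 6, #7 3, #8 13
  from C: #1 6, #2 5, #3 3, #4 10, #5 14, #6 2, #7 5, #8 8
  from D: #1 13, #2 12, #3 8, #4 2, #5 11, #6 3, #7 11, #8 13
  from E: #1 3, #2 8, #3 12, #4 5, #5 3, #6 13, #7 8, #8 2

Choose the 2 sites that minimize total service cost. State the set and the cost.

With exactly 2 open, each work cell uses its cheapest among the chosen.
{C, E}: #1→E 3, #2→C 5, #3→C 3, #4→E 5, #5→E 3, #6→C 2, #7→C 5, #8→E 2. Service cost 28.
{A, E}: service cost 30
{D, E}: service cost 37
Among all 10 size-2 choices, {C, E} is lowest.

Choose C and E; total service cost 28.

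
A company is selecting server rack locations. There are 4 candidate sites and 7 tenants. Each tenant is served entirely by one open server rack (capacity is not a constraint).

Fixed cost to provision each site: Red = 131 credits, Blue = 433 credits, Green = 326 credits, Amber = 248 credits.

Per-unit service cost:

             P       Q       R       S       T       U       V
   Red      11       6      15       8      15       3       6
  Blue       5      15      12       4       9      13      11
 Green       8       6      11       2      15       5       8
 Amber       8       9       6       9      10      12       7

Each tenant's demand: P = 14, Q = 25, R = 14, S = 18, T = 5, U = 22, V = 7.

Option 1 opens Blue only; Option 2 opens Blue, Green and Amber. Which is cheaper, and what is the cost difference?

Option 1 is cheaper by 25.

Option 1: {Blue}: P→Blue 5·14=70, Q→Blue 15·25=375, R→Blue 12·14=168, S→Blue 4·18=72, T→Blue 9·5=45, U→Blue 13·22=286, V→Blue 11·7=77. Service 1093; fixed 433; total 1526.
Option 2: {Blue, Green, Amber}: P→Blue 5·14=70, Q→Green 6·25=150, R→Amber 6·14=84, S→Green 2·18=36, T→Blue 9·5=45, U→Green 5·22=110, V→Amber 7·7=49. Service 544; fixed 1007; total 1551.
Difference: |1526 − 1551| = 25.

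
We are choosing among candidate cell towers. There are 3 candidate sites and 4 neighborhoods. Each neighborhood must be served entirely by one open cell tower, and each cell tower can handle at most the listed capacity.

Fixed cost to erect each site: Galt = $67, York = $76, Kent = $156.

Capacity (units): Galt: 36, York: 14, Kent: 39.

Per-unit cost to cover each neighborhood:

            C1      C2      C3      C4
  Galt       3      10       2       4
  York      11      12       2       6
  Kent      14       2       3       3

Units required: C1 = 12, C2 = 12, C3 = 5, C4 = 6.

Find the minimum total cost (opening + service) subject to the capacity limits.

Open {Galt}: C1→Galt 3·12=36, C2→Galt 10·12=120, C3→Galt 2·5=10, C4→Galt 4·6=24.
Loads: Galt carries 35/36. Service 190; fixed 67; total 257.
Next best feasible plan costs 311.

Minimum total cost: 257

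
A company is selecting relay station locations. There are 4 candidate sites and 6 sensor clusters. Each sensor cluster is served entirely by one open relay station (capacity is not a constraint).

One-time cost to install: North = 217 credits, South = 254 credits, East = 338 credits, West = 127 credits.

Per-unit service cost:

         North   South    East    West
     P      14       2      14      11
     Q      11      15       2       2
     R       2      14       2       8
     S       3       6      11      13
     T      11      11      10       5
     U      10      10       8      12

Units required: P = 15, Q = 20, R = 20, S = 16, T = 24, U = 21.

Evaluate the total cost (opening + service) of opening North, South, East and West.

Total cost: 1382

Each sensor cluster is assigned to its cheapest site among the open ones.
{North, South, East, West}: P→South 2·15=30, Q→East 2·20=40, R→North 2·20=40, S→North 3·16=48, T→West 5·24=120, U→East 8·21=168. Service 446; fixed 936; total 1382.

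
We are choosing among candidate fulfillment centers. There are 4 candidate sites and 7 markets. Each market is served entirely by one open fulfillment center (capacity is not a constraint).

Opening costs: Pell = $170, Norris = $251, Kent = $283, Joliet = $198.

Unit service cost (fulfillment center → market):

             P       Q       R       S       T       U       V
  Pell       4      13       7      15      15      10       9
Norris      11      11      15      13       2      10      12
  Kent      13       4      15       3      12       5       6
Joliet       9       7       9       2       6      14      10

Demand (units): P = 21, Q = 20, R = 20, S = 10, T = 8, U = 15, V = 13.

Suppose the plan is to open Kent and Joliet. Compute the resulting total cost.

Total cost: 1151

Each market is assigned to its cheapest site among the open ones.
{Kent, Joliet}: P→Joliet 9·21=189, Q→Kent 4·20=80, R→Joliet 9·20=180, S→Joliet 2·10=20, T→Joliet 6·8=48, U→Kent 5·15=75, V→Kent 6·13=78. Service 670; fixed 481; total 1151.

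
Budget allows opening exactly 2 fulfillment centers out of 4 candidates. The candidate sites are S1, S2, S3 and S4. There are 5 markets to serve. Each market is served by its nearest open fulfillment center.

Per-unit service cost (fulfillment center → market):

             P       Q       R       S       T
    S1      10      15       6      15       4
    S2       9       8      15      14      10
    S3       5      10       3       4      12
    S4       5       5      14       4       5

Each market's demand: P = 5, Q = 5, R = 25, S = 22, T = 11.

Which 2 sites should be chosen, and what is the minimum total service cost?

With exactly 2 open, each market uses its cheapest among the chosen.
{S3, S4}: P→S3 5·5=25, Q→S4 5·5=25, R→S3 3·25=75, S→S3 4·22=88, T→S4 5·11=55. Service cost 268.
{S1, S3}: service cost 282
{S1, S4}: service cost 332
Among all 6 size-2 choices, {S3, S4} is lowest.

Choose S3 and S4; total service cost 268.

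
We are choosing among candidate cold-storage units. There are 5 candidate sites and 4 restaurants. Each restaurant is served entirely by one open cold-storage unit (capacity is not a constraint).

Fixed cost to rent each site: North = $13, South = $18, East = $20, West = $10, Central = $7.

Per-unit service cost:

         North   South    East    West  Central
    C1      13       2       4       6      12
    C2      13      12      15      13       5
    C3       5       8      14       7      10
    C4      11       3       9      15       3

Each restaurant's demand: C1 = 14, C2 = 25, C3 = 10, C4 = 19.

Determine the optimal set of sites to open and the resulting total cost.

Open North, South and Central; minimum total cost 298.

For any fixed open set, each restaurant goes to its cheapest open site; total = fixed + service.
{North, South, Central}: C1→South 2·14=28, C2→Central 5·25=125, C3→North 5·10=50, C4→South 3·19=57. Service 260; fixed 38; total 298.
{North, South, West, Central}: service 260 + fixed 48 = 308
{South, West, Central}: C1→South 2·14=28, C2→Central 5·25=125, C3→West 7·10=70, C4→South 3·19=57. Service 280; fixed 35; total 315.
{North, South, East, West, Central}: C1→South 2·14=28, C2→Central 5·25=125, C3→North 5·10=50, C4→South 3·19=57. Service 260; fixed 68; total 328.
No other subset beats 298.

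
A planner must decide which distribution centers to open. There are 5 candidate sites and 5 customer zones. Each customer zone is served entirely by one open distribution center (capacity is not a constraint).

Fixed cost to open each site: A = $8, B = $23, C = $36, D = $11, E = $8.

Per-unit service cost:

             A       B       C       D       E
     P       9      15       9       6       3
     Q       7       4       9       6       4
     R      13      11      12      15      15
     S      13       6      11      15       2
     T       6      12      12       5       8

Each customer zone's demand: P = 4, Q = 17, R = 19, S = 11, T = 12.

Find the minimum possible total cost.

For any fixed open set, each customer zone goes to its cheapest open site; total = fixed + service.
{B, D, E}: P→E 3·4=12, Q→B 4·17=68, R→B 11·19=209, S→E 2·11=22, T→D 5·12=60. Service 371; fixed 42; total 413.
{A, B, D, E}: P→E 3·4=12, Q→B 4·17=68, R→B 11·19=209, S→E 2·11=22, T→D 5·12=60. Service 371; fixed 50; total 421.
{A, B, E}: service 383 + fixed 39 = 422
{A, B, C, D, E}: service 371 + fixed 86 = 457
No other subset beats 413.

Minimum total cost: 413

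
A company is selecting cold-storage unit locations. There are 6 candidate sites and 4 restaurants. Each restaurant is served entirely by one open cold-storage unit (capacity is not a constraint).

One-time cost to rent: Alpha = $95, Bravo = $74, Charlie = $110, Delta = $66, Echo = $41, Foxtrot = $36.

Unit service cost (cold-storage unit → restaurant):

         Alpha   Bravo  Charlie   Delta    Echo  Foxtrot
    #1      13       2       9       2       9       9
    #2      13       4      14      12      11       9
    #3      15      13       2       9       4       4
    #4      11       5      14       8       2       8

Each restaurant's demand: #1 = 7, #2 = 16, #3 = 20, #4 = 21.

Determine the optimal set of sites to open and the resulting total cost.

Open Bravo and Echo; minimum total cost 315.

For any fixed open set, each restaurant goes to its cheapest open site; total = fixed + service.
{Bravo, Echo}: #1→Bravo 2·7=14, #2→Bravo 4·16=64, #3→Echo 4·20=80, #4→Echo 2·21=42. Service 200; fixed 115; total 315.
{Bravo, Echo, Foxtrot}: service 200 + fixed 151 = 351
{Bravo, Foxtrot}: service 263 + fixed 110 = 373
{Alpha, Bravo, Charlie, Delta, Echo, Foxtrot}: service 160 + fixed 422 = 582
No other subset beats 315.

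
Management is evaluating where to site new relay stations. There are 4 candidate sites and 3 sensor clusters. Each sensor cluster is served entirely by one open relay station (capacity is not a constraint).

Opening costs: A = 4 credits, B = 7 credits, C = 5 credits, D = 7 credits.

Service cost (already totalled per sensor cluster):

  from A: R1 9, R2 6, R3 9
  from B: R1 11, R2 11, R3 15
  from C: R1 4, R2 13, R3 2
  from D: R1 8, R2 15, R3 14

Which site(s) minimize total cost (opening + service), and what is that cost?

For any fixed open set, each sensor cluster goes to its cheapest open site; total = fixed + service.
{A, C}: R1→C 4, R2→A 6, R3→C 2. Service 12; fixed 9; total 21.
{C}: service 19 + fixed 5 = 24
{A}: service 24 + fixed 4 = 28
{A, B, C, D}: service 12 + fixed 23 = 35
(All 15 nonempty subsets were checked; A and C is lowest.)

Open A and C; minimum total cost 21.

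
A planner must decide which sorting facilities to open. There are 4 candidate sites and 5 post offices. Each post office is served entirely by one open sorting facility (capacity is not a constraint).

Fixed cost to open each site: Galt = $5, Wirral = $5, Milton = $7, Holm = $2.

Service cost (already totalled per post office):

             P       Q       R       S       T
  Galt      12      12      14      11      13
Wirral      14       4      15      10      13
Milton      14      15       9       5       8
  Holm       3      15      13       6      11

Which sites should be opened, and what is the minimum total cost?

For any fixed open set, each post office goes to its cheapest open site; total = fixed + service.
{Wirral, Milton, Holm}: P→Holm 3, Q→Wirral 4, R→Milton 9, S→Milton 5, T→Milton 8. Service 29; fixed 14; total 43.
{Wirral, Holm}: service 37 + fixed 7 = 44
{Galt, Wirral, Milton, Holm}: P→Holm 3, Q→Wirral 4, R→Milton 9, S→Milton 5, T→Milton 8. Service 29; fixed 19; total 48.
{Holm}: service 48 + fixed 2 = 50
(All 15 nonempty subsets were checked; Wirral, Milton and Holm is lowest.)

Open Wirral, Milton and Holm; minimum total cost 43.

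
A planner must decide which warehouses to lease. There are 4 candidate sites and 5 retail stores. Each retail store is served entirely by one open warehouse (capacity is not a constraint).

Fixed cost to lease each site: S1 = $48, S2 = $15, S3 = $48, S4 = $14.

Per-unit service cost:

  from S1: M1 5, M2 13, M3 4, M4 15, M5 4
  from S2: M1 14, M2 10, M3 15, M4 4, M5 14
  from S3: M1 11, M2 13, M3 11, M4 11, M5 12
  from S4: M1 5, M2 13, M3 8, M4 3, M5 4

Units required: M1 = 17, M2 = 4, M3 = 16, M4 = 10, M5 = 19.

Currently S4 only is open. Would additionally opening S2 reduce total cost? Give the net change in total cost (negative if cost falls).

No — net change +3 (cost rises by 3).

Current service cost with {S4}: 371.
Adding S2: each retail store re-picks its cheapest; new service cost 359, saving 12.
Extra fixed cost: 15. Net change = 15 − 12 = 3.
(Totals: 385 → 388.)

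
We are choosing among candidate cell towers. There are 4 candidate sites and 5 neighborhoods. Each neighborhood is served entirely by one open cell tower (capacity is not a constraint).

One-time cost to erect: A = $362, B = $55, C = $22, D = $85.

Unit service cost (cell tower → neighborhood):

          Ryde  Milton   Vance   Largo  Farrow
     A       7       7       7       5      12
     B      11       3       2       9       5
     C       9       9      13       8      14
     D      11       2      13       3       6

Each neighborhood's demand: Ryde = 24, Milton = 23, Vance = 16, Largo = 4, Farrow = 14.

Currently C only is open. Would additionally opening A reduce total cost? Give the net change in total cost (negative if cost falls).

Current service cost with {C}: 859.
Adding A: each neighborhood re-picks its cheapest; new service cost 629, saving 230.
Extra fixed cost: 362. Net change = 362 − 230 = 132.
(Totals: 881 → 1013.)

No — net change +132 (cost rises by 132).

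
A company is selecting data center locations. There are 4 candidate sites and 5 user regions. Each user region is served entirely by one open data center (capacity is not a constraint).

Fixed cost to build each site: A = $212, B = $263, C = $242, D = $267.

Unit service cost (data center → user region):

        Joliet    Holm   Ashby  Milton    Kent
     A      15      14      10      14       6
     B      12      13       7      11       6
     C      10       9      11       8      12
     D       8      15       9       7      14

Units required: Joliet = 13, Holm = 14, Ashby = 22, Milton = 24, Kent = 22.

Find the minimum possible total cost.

For any fixed open set, each user region goes to its cheapest open site; total = fixed + service.
{B}: Joliet→B 12·13=156, Holm→B 13·14=182, Ashby→B 7·22=154, Milton→B 11·24=264, Kent→B 6·22=132. Service 888; fixed 263; total 1151.
{C}: service 954 + fixed 242 = 1196
{B, C}: service 734 + fixed 505 = 1239
{A, B, C, D}: service 684 + fixed 984 = 1668
(All 15 nonempty subsets were checked; B only is lowest.)

Minimum total cost: 1151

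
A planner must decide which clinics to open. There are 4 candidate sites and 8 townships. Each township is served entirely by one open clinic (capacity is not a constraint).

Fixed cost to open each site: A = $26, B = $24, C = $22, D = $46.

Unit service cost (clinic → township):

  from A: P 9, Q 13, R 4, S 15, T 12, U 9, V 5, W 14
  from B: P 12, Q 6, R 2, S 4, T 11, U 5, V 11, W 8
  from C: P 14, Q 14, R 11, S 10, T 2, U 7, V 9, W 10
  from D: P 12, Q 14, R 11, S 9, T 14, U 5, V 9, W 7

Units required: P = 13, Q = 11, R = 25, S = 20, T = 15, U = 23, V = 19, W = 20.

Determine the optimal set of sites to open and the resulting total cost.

For any fixed open set, each township goes to its cheapest open site; total = fixed + service.
{A, B, C}: P→A 9·13=117, Q→B 6·11=66, R→B 2·25=50, S→B 4·20=80, T→C 2·15=30, U→B 5·23=115, V→A 5·19=95, W→B 8·20=160. Service 713; fixed 72; total 785.
{A, B, C, D}: service 693 + fixed 118 = 811
{B, C}: service 828 + fixed 46 = 874
{C}: P→C 14·13=182, Q→C 14·11=154, R→C 11·25=275, S→C 10·20=200, T→C 2·15=30, U→C 7·23=161, V→C 9·19=171, W→C 10·20=200. Service 1373; fixed 22; total 1395.
No other subset beats 785.

Open A, B and C; minimum total cost 785.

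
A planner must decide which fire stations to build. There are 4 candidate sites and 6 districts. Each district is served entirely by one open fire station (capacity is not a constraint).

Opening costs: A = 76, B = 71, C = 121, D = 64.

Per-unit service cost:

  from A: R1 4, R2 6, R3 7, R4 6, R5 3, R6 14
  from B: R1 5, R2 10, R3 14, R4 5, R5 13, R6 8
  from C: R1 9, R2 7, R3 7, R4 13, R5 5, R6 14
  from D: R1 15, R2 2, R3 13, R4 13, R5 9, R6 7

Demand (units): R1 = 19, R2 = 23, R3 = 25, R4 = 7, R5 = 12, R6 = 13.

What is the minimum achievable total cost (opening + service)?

Minimum total cost: 606

For any fixed open set, each district goes to its cheapest open site; total = fixed + service.
{A, D}: R1→A 4·19=76, R2→D 2·23=46, R3→A 7·25=175, R4→A 6·7=42, R5→A 3·12=36, R6→D 7·13=91. Service 466; fixed 140; total 606.
{A, B, D}: R1→A 4·19=76, R2→D 2·23=46, R3→A 7·25=175, R4→B 5·7=35, R5→A 3·12=36, R6→D 7·13=91. Service 459; fixed 211; total 670.
{A, B}: service 564 + fixed 147 = 711
{A, B, C, D}: service 459 + fixed 332 = 791
(All 15 nonempty subsets were checked; A and D is lowest.)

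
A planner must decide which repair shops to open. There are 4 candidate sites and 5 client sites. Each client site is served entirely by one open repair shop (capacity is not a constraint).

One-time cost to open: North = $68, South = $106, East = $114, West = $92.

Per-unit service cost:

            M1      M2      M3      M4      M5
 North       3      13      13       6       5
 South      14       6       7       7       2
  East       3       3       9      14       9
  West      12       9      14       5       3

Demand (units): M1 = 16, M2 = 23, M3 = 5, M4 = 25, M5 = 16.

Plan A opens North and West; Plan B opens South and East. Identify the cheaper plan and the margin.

Plan B is cheaper by 74.

Plan A: {North, West}: M1→North 3·16=48, M2→West 9·23=207, M3→North 13·5=65, M4→West 5·25=125, M5→West 3·16=48. Service 493; fixed 160; total 653.
Plan B: {South, East}: M1→East 3·16=48, M2→East 3·23=69, M3→South 7·5=35, M4→South 7·25=175, M5→South 2·16=32. Service 359; fixed 220; total 579.
Difference: |653 − 579| = 74.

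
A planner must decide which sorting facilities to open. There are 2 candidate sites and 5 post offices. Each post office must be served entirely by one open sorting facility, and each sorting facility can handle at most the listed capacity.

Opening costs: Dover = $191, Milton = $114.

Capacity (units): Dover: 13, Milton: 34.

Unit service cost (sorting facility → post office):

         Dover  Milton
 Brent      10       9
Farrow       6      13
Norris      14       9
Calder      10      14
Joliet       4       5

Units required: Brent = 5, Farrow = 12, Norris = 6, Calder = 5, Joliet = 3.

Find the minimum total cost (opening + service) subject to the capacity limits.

Open {Milton}: Brent→Milton 9·5=45, Farrow→Milton 13·12=156, Norris→Milton 9·6=54, Calder→Milton 14·5=70, Joliet→Milton 5·3=15.
Loads: Milton carries 31/34. Service 340; fixed 114; total 454.
Next best feasible plan costs 561.

Minimum total cost: 454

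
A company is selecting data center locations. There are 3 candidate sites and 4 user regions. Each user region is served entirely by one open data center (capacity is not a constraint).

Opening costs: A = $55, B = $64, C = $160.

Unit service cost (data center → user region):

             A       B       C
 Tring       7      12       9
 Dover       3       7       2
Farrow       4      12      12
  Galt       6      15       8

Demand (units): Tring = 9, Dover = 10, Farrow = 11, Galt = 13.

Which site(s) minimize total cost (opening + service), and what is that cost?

Open A only; minimum total cost 270.

For any fixed open set, each user region goes to its cheapest open site; total = fixed + service.
{A}: Tring→A 7·9=63, Dover→A 3·10=30, Farrow→A 4·11=44, Galt→A 6·13=78. Service 215; fixed 55; total 270.
{A, B}: service 215 + fixed 119 = 334
{A, C}: service 205 + fixed 215 = 420
{A, B, C}: service 205 + fixed 279 = 484
No other subset beats 270.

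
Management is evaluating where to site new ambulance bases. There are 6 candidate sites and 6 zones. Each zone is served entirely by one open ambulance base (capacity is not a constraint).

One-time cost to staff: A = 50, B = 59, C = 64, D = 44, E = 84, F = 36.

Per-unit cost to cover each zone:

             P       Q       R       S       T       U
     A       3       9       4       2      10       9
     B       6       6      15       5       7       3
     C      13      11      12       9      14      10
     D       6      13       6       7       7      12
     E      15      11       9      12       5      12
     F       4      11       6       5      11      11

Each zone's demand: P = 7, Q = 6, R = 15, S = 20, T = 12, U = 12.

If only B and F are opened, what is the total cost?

Each zone is assigned to its cheapest site among the open ones.
{B, F}: P→F 4·7=28, Q→B 6·6=36, R→F 6·15=90, S→B 5·20=100, T→B 7·12=84, U→B 3·12=36. Service 374; fixed 95; total 469.

Total cost: 469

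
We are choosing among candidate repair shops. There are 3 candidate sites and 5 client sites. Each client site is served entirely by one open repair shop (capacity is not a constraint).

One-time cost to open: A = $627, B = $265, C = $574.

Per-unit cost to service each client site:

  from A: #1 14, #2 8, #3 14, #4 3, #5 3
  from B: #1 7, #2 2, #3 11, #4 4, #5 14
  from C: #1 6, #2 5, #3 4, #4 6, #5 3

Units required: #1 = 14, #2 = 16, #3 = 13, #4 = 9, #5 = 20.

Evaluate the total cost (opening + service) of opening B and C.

Total cost: 1103

Each client site is assigned to its cheapest site among the open ones.
{B, C}: #1→C 6·14=84, #2→B 2·16=32, #3→C 4·13=52, #4→B 4·9=36, #5→C 3·20=60. Service 264; fixed 839; total 1103.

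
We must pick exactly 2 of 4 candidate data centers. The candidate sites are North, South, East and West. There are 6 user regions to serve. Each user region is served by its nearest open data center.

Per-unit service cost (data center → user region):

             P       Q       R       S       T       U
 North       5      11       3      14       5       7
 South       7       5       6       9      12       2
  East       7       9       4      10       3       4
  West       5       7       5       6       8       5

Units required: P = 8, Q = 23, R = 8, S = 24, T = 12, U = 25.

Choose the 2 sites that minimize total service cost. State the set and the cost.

With exactly 2 open, each user region uses its cheapest among the chosen.
{South, West}: P→West 5·8=40, Q→South 5·23=115, R→West 5·8=40, S→West 6·24=144, T→West 8·12=96, U→South 2·25=50. Service cost 485.
{North, South}: service cost 505
{South, East}: service cost 505
Among all 6 size-2 choices, {South, West} is lowest.

Choose South and West; total service cost 485.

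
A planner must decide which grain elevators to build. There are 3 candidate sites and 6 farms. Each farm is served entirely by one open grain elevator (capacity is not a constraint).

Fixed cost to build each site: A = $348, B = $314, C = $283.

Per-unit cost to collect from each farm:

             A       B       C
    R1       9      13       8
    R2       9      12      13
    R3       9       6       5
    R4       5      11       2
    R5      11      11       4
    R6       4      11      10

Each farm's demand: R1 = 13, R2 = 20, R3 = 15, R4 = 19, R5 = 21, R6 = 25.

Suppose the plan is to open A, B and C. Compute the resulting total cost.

Each farm is assigned to its cheapest site among the open ones.
{A, B, C}: R1→C 8·13=104, R2→A 9·20=180, R3→C 5·15=75, R4→C 2·19=38, R5→C 4·21=84, R6→A 4·25=100. Service 581; fixed 945; total 1526.

Total cost: 1526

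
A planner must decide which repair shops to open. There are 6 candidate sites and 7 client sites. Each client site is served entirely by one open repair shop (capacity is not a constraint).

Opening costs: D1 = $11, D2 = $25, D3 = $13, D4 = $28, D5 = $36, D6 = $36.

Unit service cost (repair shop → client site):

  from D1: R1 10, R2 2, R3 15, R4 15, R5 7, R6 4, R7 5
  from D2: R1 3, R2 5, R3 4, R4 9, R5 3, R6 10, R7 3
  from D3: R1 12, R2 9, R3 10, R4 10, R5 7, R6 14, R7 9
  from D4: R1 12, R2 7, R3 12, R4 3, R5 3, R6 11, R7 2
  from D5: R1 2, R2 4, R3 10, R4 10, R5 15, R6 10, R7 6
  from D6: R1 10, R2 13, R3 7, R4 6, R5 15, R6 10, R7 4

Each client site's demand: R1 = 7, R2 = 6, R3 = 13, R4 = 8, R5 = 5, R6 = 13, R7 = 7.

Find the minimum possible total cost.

Minimum total cost: 254

For any fixed open set, each client site goes to its cheapest open site; total = fixed + service.
{D1, D2, D4}: R1→D2 3·7=21, R2→D1 2·6=12, R3→D2 4·13=52, R4→D4 3·8=24, R5→D2 3·5=15, R6→D1 4·13=52, R7→D4 2·7=14. Service 190; fixed 64; total 254.
{D1, D2, D3, D4}: R1→D2 3·7=21, R2→D1 2·6=12, R3→D2 4·13=52, R4→D4 3·8=24, R5→D2 3·5=15, R6→D1 4·13=52, R7→D4 2·7=14. Service 190; fixed 77; total 267.
{D1, D2}: service 245 + fixed 36 = 281
{D1, D2, D3, D4, D5, D6}: service 183 + fixed 149 = 332
No other subset beats 254.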